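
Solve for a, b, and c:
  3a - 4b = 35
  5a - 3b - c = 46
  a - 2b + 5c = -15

Row-reduce the augmented matrix:
R1 ← R1 / (3).
R2 ← R2 − 5·R1.
R3 ← R3 − 1·R1.
R2 ← R2 / (11/3).
R1 ← R1 + 4/3·R2.
R3 ← R3 + 2/3·R2.
R3 ← R3 / (53/11).
R1 ← R1 + 4/11·R3.
R2 ← R2 + 3/11·R3.
Reading off the reduced rows gives a = 5, b = -5, c = -6.

a = 5, b = -5, c = -6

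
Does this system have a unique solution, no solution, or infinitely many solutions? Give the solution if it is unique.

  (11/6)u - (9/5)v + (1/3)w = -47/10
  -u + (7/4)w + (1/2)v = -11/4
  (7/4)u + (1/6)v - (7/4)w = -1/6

Row-reduce the augmented matrix:
R1 ← R1 / (11/6).
R2 ← R2 + 1·R1.
R3 ← R3 − 7/4·R1.
R2 ← R2 / (-53/110).
R1 ← R1 + 54/55·R2.
R3 ← R3 − 311/165·R2.
R3 ← R3 / (3491/636).
R1 ← R1 + 199/53·R3.
R2 ← R2 + 425/106·R3.
Reading off the reduced rows gives u = -3, v = -1, w = -3.

u = -3, v = -1, w = -3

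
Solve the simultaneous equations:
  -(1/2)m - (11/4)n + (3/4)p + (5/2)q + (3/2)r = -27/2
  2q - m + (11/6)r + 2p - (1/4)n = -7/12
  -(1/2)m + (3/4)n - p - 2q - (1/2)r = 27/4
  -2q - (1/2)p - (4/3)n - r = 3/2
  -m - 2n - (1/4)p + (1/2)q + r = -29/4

Row-reduce:
R1 ← R1 / (-1/2).
R2 ← R2 + 1·R1.
R3 ← R3 + 1/2·R1.
R5 ← R5 + 1·R1.
R2 ← R2 / (21/4).
R1 ← R1 − 11/2·R2.
R3 ← R3 − 7/2·R2.
R4 ← R4 + 4/3·R2.
R5 ← R5 − 7/2·R2.
R3 ← R3 / (-25/12).
R1 ← R1 + 85/42·R3.
R2 ← R2 − 2/21·R3.
R4 ← R4 + 47/126·R3.
R5 ← R5 + 25/12·R3.
R4 ← R4 / (-81/35).
R1 ← R1 − 4/7·R4.
R2 ← R2 + 24/35·R4.
R3 ← R3 − 6/5·R4.
Row 5 reduces to 0 = -1/2, a contradiction. The system is inconsistent.

no solution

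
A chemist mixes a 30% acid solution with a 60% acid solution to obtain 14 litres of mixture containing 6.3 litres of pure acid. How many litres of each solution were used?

Let a = litres of solution A, b = litres of solution B.
  b + a = 14
  (3/10)a + (3/5)b = 63/10
From equation 1: a = 14 − b.
Substitute into equation 2 and solve: b = 7.
Then a = 7.

litres of solution A: 7, litres of solution B: 7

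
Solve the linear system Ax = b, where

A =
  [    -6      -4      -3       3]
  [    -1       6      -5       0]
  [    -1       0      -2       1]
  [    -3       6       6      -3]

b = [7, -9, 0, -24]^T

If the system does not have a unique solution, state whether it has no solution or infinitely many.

x_1 = 0, x_2 = -4, x_3 = -3, x_4 = -6

Row-reduce the augmented matrix:
R1 ← R1 / (-6).
R2 ← R2 + 1·R1.
R3 ← R3 + 1·R1.
R4 ← R4 + 3·R1.
R2 ← R2 / (20/3).
R1 ← R1 − 2/3·R2.
R3 ← R3 − 2/3·R2.
R4 ← R4 − 8·R2.
R3 ← R3 / (-21/20).
R1 ← R1 − 19/20·R3.
R2 ← R2 + 27/40·R3.
R4 ← R4 − 129/10·R3.
R4 ← R4 / (20/7).
R1 ← R1 − 1/21·R4.
R2 ← R2 + 3/7·R4.
R3 ← R3 + 11/21·R4.
Reading off the reduced rows gives x_1 = 0, x_2 = -4, x_3 = -3, x_4 = -6.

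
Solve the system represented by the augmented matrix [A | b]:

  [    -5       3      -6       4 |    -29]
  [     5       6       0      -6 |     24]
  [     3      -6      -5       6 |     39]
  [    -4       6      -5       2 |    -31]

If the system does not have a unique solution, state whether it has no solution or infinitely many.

x_1 = 6, x_2 = -3, x_3 = -3, x_4 = -2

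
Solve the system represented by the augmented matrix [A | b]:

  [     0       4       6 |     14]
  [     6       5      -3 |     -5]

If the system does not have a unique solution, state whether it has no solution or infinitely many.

infinitely many solutions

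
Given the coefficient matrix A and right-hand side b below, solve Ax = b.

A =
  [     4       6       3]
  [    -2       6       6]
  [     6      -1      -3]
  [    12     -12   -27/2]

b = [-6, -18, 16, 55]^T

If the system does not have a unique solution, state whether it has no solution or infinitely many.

no solution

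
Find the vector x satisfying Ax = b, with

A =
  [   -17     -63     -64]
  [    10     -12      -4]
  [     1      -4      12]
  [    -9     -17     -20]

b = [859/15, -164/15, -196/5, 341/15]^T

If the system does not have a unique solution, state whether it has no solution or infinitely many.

x_1 = 0, x_2 = 9/5, x_3 = -8/3

Row-reduce the augmented matrix:
R1 ← R1 / (-17).
R2 ← R2 − 10·R1.
R3 ← R3 − 1·R1.
R4 ← R4 + 9·R1.
R2 ← R2 / (-834/17).
R1 ← R1 − 63/17·R2.
R3 ← R3 + 131/17·R2.
R4 ← R4 − 278/17·R2.
R3 ← R3 / (2054/139).
R1 ← R1 − 86/139·R3.
R2 ← R2 − 118/139·R3.
R4 reduces to 0 = 0, so the extra equation is consistent.
Reading off the reduced rows gives x_1 = 0, x_2 = 9/5, x_3 = -8/3.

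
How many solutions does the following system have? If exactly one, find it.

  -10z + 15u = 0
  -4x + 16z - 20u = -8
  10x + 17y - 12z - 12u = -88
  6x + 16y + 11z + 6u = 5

Row-reduce the augmented matrix:
Swap R1 and R2.
R1 ← R1 / (-4).
R3 ← R3 − 10·R1.
R4 ← R4 − 6·R1.
Swap R2 and R3.
R2 ← R2 / (17).
R4 ← R4 − 16·R2.
R3 ← R3 / (-10).
R1 ← R1 + 4·R3.
R2 ← R2 − 28/17·R3.
R4 ← R4 − 147/17·R3.
R4 ← R4 / (1609/34).
R1 ← R1 + 1·R4.
R2 ← R2 + 20/17·R4.
R3 ← R3 + 3/2·R4.
Reading off the reduced rows gives x = 4, y = -4, z = 3, u = 2.

x = 4, y = -4, z = 3, u = 2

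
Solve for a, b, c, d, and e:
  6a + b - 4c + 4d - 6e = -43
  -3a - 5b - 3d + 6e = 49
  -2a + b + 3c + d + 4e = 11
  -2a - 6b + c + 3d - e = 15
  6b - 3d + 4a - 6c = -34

a = 2, b = -5, c = 4, d = -4, e = 3

Row-reduce the augmented matrix:
R1 ← R1 / (6).
R2 ← R2 + 3·R1.
R3 ← R3 + 2·R1.
R4 ← R4 + 2·R1.
R5 ← R5 − 4·R1.
R2 ← R2 / (-9/2).
R1 ← R1 − 1/6·R2.
R3 ← R3 − 4/3·R2.
R4 ← R4 + 17/3·R2.
R5 ← R5 − 16/3·R2.
R3 ← R3 / (29/27).
R1 ← R1 + 20/27·R3.
R2 ← R2 − 4/9·R3.
R4 ← R4 − 59/27·R3.
R5 ← R5 + 154/27·R3.
R4 ← R4 / (42/29).
R1 ← R1 − 59/29·R4.
R2 ← R2 + 18/29·R4.
R3 ← R3 − 55/29·R4.
R5 ← R5 − 115/29·R4.
R5 ← R5 / (2417/42).
R1 ← R1 − 793/42·R5.
R2 ← R2 + 51/7·R5.
R3 ← R3 − 809/42·R5.
R4 ← R4 + 367/42·R5.
Reading off the reduced rows gives a = 2, b = -5, c = 4, d = -4, e = 3.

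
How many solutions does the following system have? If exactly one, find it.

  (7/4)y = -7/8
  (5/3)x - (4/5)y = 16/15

x = 2/5, y = -1/2

Row-reduce the augmented matrix:
Swap R1 and R2.
R1 ← R1 / (5/3).
R2 ← R2 / (7/4).
R1 ← R1 + 12/25·R2.
Reading off the reduced rows gives x = 2/5, y = -1/2.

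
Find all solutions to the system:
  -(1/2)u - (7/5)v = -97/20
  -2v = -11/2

u = 2, v = 11/4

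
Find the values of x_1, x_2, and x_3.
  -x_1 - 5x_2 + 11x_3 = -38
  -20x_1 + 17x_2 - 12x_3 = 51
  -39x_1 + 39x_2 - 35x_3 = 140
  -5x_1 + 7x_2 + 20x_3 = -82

x_1 = -1, x_2 = -1, x_3 = -4

Row-reduce the augmented matrix:
R1 ← R1 / (-1).
R2 ← R2 + 20·R1.
R3 ← R3 + 39·R1.
R4 ← R4 + 5·R1.
R2 ← R2 / (117).
R1 ← R1 − 5·R2.
R3 ← R3 − 234·R2.
R4 ← R4 − 32·R2.
Swap R3 and R4.
R3 ← R3 / (3329/117).
R1 ← R1 + 127/117·R3.
R2 ← R2 + 232/117·R3.
R4 reduces to 0 = 0, so the extra equation is consistent.
Reading off the reduced rows gives x_1 = -1, x_2 = -1, x_3 = -4.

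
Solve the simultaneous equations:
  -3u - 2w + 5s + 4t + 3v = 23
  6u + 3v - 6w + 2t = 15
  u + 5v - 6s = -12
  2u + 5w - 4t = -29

Row-reduce:
R1 ← R1 / (-3).
R2 ← R2 − 6·R1.
R3 ← R3 − 1·R1.
R4 ← R4 − 2·R1.
R2 ← R2 / (9).
R1 ← R1 + 1·R2.
R3 ← R3 − 6·R2.
R4 ← R4 − 2·R2.
R3 ← R3 / (6).
R1 ← R1 + 4/9·R3.
R2 ← R2 + 10/9·R3.
R4 ← R4 − 53/9·R3.
R4 ← R4 / (643/54).
R1 ← R1 + 37/27·R4.
R2 ← R2 + 25/27·R4.
R3 ← R3 + 11/6·R4.
Rank is 4 with 5 unknowns, leaving t free.

infinitely many solutions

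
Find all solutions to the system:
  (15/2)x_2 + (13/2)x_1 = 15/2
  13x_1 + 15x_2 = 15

infinitely many solutions

Row-reduce:
R1 ← R1 / (13/2).
R2 ← R2 − 13·R1.
Rank is 1 with 2 unknowns, leaving x_2 free.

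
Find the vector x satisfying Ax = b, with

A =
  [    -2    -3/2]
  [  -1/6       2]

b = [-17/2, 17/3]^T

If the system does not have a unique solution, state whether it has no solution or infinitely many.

x_1 = 2, x_2 = 3

Row-reduce the augmented matrix:
R1 ← R1 / (-2).
R2 ← R2 + 1/6·R1.
R2 ← R2 / (17/8).
R1 ← R1 − 3/4·R2.
Reading off the reduced rows gives x_1 = 2, x_2 = 3.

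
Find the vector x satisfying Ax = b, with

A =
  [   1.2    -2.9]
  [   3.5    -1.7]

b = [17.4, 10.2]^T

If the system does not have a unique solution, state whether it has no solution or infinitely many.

x_1 = 0, x_2 = -6

Row-reduce the augmented matrix:
R1 ← R1 / (6/5).
R2 ← R2 − 7/2·R1.
R2 ← R2 / (811/120).
R1 ← R1 + 29/12·R2.
Reading off the reduced rows gives x_1 = 0, x_2 = -6.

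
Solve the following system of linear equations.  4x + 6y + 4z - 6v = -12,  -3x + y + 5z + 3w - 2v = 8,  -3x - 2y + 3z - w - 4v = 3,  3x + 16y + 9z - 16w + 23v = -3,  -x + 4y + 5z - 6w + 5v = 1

Row-reduce:
R1 ← R1 / (4).
R2 ← R2 + 3·R1.
R3 ← R3 + 3·R1.
R4 ← R4 − 3·R1.
R5 ← R5 + 1·R1.
R2 ← R2 / (11/2).
R1 ← R1 − 3/2·R2.
R3 ← R3 − 5/2·R2.
R4 ← R4 − 23/2·R2.
R5 ← R5 − 11/2·R2.
R3 ← R3 / (26/11).
R1 ← R1 + 13/11·R3.
R2 ← R2 − 16/11·R3.
R4 ← R4 + 118/11·R3.
R5 ← R5 + 2·R3.
R4 ← R4 / (-33).
R1 ← R1 + 2·R4.
R2 ← R2 − 2·R4.
R3 ← R3 + 1·R4.
R5 ← R5 + 11·R4.
Rank is 4 with 5 unknowns, leaving v free.

infinitely many solutions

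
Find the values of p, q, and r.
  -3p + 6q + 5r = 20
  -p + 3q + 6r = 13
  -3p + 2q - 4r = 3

Row-reduce the augmented matrix:
R1 ← R1 / (-3).
R2 ← R2 + 1·R1.
R3 ← R3 + 3·R1.
R1 ← R1 + 2·R2.
R3 ← R3 + 4·R2.
R3 ← R3 / (25/3).
R1 ← R1 − 7·R3.
R2 ← R2 − 13/3·R3.
Reading off the reduced rows gives p = -1, q = 2, r = 1.

p = -1, q = 2, r = 1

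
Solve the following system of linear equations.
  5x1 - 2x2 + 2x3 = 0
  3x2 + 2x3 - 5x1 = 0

infinitely many solutions

Row-reduce:
R1 ← R1 / (5).
R2 ← R2 + 5·R1.
R1 ← R1 + 2/5·R2.
Rank is 2 with 3 unknowns, leaving x3 free.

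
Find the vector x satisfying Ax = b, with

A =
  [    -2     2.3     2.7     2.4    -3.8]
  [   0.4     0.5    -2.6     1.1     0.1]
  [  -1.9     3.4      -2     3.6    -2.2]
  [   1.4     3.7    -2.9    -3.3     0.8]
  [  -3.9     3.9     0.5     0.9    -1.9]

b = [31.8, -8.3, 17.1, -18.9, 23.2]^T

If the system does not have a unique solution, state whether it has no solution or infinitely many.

Row-reduce the augmented matrix:
R1 ← R1 / (-2).
R2 ← R2 − 2/5·R1.
R3 ← R3 + 19/10·R1.
R4 ← R4 − 7/5·R1.
R5 ← R5 + 39/10·R1.
R2 ← R2 / (24/25).
R1 ← R1 + 23/20·R2.
R3 ← R3 − 243/200·R2.
R4 ← R4 − 531/100·R2.
R5 ← R5 + 117/200·R2.
R3 ← R3 / (-1253/640).
R1 ← R1 + 733/192·R3.
R2 ← R2 + 103/48·R3.
R4 ← R4 − 3323/320·R3.
R5 ← R5 + 3853/640·R3.
R4 ← R4 / (-34995/2506).
R1 ← R1 − 7586/3759·R4.
R2 ← R2 − 8987/3759·R4.
R3 ← R3 − 435/1253·R4.
R5 ← R5 + 9111/12530·R4.
R5 ← R5 / (-292783/116650).
R1 ← R1 + 45112/34995·R5.
R2 ← R2 + 28099/34995·R5.
R3 ← R3 + 1881/2333·R5.
R4 ← R4 + 11444/11665·R5.
Reading off the reduced rows gives x_1 = -1, x_2 = 4, x_3 = 6, x_4 = 5, x_5 = 2.

x_1 = -1, x_2 = 4, x_3 = 6, x_4 = 5, x_5 = 2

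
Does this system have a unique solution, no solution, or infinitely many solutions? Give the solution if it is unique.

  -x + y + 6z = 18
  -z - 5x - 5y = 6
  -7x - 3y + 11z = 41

Row-reduce:
R1 ← R1 / (-1).
R2 ← R2 + 5·R1.
R3 ← R3 + 7·R1.
R2 ← R2 / (-10).
R1 ← R1 + 1·R2.
R3 ← R3 + 10·R2.
Row 3 reduces to 0 = -1, a contradiction. The system is inconsistent.

no solution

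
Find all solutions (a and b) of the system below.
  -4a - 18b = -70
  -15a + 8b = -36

Row-reduce the augmented matrix:
R1 ← R1 / (-4).
R2 ← R2 + 15·R1.
R2 ← R2 / (151/2).
R1 ← R1 − 9/2·R2.
Reading off the reduced rows gives a = 4, b = 3.

a = 4, b = 3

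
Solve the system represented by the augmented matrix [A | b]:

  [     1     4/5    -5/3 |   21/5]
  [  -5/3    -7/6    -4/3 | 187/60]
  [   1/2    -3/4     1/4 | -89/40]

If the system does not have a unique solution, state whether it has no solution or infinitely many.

Row-reduce the augmented matrix:
R2 ← R2 + 5/3·R1.
R3 ← R3 − 1/2·R1.
R2 ← R2 / (1/6).
R1 ← R1 − 4/5·R2.
R3 ← R3 + 23/20·R2.
R3 ← R3 / (-1637/60).
R1 ← R1 − 271/15·R3.
R2 ← R2 + 74/3·R3.
Reading off the reduced rows gives x_1 = -1, x_2 = 3/2, x_3 = -12/5.

x_1 = -1, x_2 = 3/2, x_3 = -12/5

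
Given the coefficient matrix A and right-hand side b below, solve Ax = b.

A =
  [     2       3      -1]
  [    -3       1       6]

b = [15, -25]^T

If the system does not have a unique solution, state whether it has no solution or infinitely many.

Row-reduce:
R1 ← R1 / (2).
R2 ← R2 + 3·R1.
R2 ← R2 / (11/2).
R1 ← R1 − 3/2·R2.
Rank is 2 with 3 unknowns, leaving x_3 free.

infinitely many solutions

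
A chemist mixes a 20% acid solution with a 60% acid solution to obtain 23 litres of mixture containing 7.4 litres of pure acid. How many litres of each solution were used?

Let a = litres of solution A, b = litres of solution B.
  a + b = 23
  (1/5)a + (3/5)b = 37/5
From equation 1: a = 23 − b.
Substitute into equation 2 and solve: b = 7.
Then a = 16.

litres of solution A: 16, litres of solution B: 7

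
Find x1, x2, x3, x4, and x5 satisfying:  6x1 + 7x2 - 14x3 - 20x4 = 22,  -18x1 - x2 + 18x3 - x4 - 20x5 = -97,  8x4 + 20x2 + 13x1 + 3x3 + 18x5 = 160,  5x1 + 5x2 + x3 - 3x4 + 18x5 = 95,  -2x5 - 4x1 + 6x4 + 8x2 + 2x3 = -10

Row-reduce the augmented matrix:
R1 ← R1 / (6).
R2 ← R2 + 18·R1.
R3 ← R3 − 13·R1.
R4 ← R4 − 5·R1.
R5 ← R5 + 4·R1.
R2 ← R2 / (20).
R1 ← R1 − 7/6·R2.
R3 ← R3 − 29/6·R2.
R4 ← R4 + 5/6·R2.
R5 ← R5 − 38/3·R2.
R3 ← R3 / (587/15).
R1 ← R1 + 14/15·R3.
R2 ← R2 + 6/5·R3.
R4 ← R4 − 35/3·R3.
R5 ← R5 − 118/15·R3.
R4 ← R4 / (-20131/2348).
R1 ← R1 − 8457/4696·R4.
R2 ← R2 + 601/587·R4.
R3 ← R3 − 7929/4696·R4.
R5 ← R5 − 42305/2348·R4.
R5 ← R5 / (560586/20131).
R1 ← R1 − 78254/20131·R5.
R2 ← R2 + 30940/20131·R5.
R3 ← R3 − 52816/20131·R5.
R4 ← R4 + 24324/20131·R5.
Reading off the reduced rows gives x1 = 5, x2 = 2, x3 = 3, x4 = -1, x5 = 3.

x1 = 5, x2 = 2, x3 = 3, x4 = -1, x5 = 3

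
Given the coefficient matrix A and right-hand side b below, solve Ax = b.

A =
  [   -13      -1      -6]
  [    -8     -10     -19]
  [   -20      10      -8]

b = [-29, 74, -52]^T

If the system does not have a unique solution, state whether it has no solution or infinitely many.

Row-reduce the augmented matrix:
R1 ← R1 / (-13).
R2 ← R2 + 8·R1.
R3 ← R3 + 20·R1.
R2 ← R2 / (-122/13).
R1 ← R1 − 1/13·R2.
R3 ← R3 − 150/13·R2.
R3 ← R3 / (-1073/61).
R1 ← R1 − 41/122·R3.
R2 ← R2 − 199/122·R3.
Reading off the reduced rows gives x_1 = 5, x_2 = 0, x_3 = -6.

x_1 = 5, x_2 = 0, x_3 = -6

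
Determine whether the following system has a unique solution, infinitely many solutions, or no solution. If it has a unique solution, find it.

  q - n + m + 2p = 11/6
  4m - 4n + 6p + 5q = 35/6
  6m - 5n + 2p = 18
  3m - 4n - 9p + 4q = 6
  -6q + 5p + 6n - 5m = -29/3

Row-reduce the augmented matrix:
R2 ← R2 − 4·R1.
R3 ← R3 − 6·R1.
R4 ← R4 − 3·R1.
R5 ← R5 + 5·R1.
Swap R2 and R3.
R1 ← R1 + 1·R2.
R4 ← R4 + 1·R2.
R5 ← R5 − 1·R2.
R3 ← R3 / (-2).
R1 ← R1 + 8·R3.
R2 ← R2 + 10·R3.
R4 ← R4 + 25·R3.
R5 ← R5 − 25·R3.
R4 ← R4 / (-35/2).
R1 ← R1 + 9·R4.
R2 ← R2 + 11·R4.
R3 ← R3 + 1/2·R4.
R5 ← R5 − 35/2·R4.
R5 reduces to 0 = 0, so the extra equation is consistent.
Reading off the reduced rows gives m = 4/3, n = -2, p = 0, q = -3/2.

m = 4/3, n = -2, p = 0, q = -3/2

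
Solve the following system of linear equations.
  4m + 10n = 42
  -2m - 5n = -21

Row-reduce:
R1 ← R1 / (4).
R2 ← R2 + 2·R1.
Rank is 1 with 2 unknowns, leaving n free.

infinitely many solutions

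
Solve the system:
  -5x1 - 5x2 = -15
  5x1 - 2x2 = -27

x1 = -3, x2 = 6

Row-reduce the augmented matrix:
R1 ← R1 / (-5).
R2 ← R2 − 5·R1.
R2 ← R2 / (-7).
R1 ← R1 − 1·R2.
Reading off the reduced rows gives x1 = -3, x2 = 6.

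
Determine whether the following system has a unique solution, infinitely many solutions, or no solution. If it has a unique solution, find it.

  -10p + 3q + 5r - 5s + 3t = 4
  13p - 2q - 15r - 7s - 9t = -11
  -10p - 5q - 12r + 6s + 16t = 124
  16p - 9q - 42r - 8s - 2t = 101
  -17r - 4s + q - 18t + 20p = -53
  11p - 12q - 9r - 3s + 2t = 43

no solution

Row-reduce:
R1 ← R1 / (-10).
R2 ← R2 − 13·R1.
R3 ← R3 + 10·R1.
R4 ← R4 − 16·R1.
R5 ← R5 − 20·R1.
R6 ← R6 − 11·R1.
R2 ← R2 / (19/10).
R1 ← R1 + 3/10·R2.
R3 ← R3 + 8·R2.
R4 ← R4 + 21/5·R2.
R5 ← R5 − 7·R2.
R6 ← R6 + 87/10·R2.
R3 ← R3 / (-1003/19).
R1 ← R1 + 35/19·R3.
R2 ← R2 + 85/19·R3.
R4 ← R4 + 1003/19·R3.
R5 ← R5 − 462/19·R3.
R6 ← R6 + 806/19·R3.
Swap R4 and R5.
R4 ← R4 / (14665/1003).
R1 ← R1 + 32/1003·R4.
R2 ← R2 + 190/59·R4.
R3 ← R3 − 871/1003·R4.
R6 ← R6 + 33578/1003·R4.
Swap R5 and R6.
R5 ← R5 / (-13593/2933).
R1 ← R1 + 2356/2933·R5.
R2 ← R2 + 3902/2933·R5.
R3 ← R3 + 32/2933·R5.
R4 ← R4 − 579/2933·R5.
Row 6 reduces to 0 = -1, a contradiction. The system is inconsistent.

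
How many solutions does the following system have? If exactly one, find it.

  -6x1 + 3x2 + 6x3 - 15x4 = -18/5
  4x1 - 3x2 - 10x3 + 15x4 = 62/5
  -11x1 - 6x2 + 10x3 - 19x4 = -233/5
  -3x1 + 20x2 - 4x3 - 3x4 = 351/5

x1 = 8/5, x2 = 3, x3 = -3, x4 = -1

Row-reduce the augmented matrix:
R1 ← R1 / (-6).
R2 ← R2 − 4·R1.
R3 ← R3 + 11·R1.
R4 ← R4 + 3·R1.
R2 ← R2 / (-1).
R1 ← R1 + 1/2·R2.
R3 ← R3 + 23/2·R2.
R4 ← R4 − 37/2·R2.
R3 ← R3 / (68).
R1 ← R1 − 2·R3.
R2 ← R2 − 6·R3.
R4 ← R4 + 118·R3.
R4 ← R4 / (407/34).
R1 ← R1 − 49/34·R4.
R2 ← R2 + 23/34·R4.
R3 ← R3 + 49/68·R4.
Reading off the reduced rows gives x1 = 8/5, x2 = 3, x3 = -3, x4 = -1.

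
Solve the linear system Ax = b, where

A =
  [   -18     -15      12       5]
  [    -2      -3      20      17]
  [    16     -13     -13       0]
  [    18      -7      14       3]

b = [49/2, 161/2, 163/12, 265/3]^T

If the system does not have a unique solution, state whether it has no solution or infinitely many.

Row-reduce the augmented matrix:
R1 ← R1 / (-18).
R2 ← R2 + 2·R1.
R3 ← R3 − 16·R1.
R4 ← R4 − 18·R1.
R2 ← R2 / (-4/3).
R1 ← R1 − 5/6·R2.
R3 ← R3 + 79/3·R2.
R4 ← R4 + 22·R2.
R3 ← R3 / (-371).
R1 ← R1 − 11·R3.
R2 ← R2 + 14·R3.
R4 ← R4 + 282·R3.
R4 ← R4 / (-22088/1113).
R1 ← R1 − 559/1113·R4.
R2 ← R2 + 13/53·R4.
R3 ← R3 − 961/1113·R4.
Reading off the reduced rows gives x_1 = 2, x_2 = -4/3, x_3 = 11/4, x_4 = 3/2.

x_1 = 2, x_2 = -4/3, x_3 = 11/4, x_4 = 3/2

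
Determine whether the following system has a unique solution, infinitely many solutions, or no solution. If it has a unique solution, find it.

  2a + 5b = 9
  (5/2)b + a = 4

no solution

Row-reduce:
R1 ← R1 / (2).
R2 ← R2 − 1·R1.
Row 2 reduces to 0 = -1/2, a contradiction. The system is inconsistent.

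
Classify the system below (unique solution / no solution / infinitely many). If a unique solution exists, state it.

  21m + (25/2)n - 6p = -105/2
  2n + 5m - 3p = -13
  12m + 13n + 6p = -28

no solution

Row-reduce:
R1 ← R1 / (21).
R2 ← R2 − 5·R1.
R3 ← R3 − 12·R1.
R2 ← R2 / (-41/42).
R1 ← R1 − 25/42·R2.
R3 ← R3 − 41/7·R2.
Row 3 reduces to 0 = -1, a contradiction. The system is inconsistent.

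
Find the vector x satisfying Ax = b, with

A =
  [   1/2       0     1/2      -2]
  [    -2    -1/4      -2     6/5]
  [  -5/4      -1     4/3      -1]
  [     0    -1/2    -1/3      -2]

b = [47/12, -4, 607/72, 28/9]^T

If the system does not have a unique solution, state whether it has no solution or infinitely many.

x_1 = -3/2, x_2 = -4/3, x_3 = 8/3, x_4 = -5/3

Row-reduce the augmented matrix:
R1 ← R1 / (1/2).
R2 ← R2 + 2·R1.
R3 ← R3 + 5/4·R1.
R2 ← R2 / (-1/4).
R3 ← R3 + 1·R2.
R4 ← R4 + 1/2·R2.
R3 ← R3 / (31/12).
R1 ← R1 − 1·R3.
R4 ← R4 + 1/3·R3.
R4 ← R4 / (2222/155).
R1 ← R1 + 1892/155·R4.
R2 ← R2 − 136/5·R4.
R3 ← R3 − 1272/155·R4.
Reading off the reduced rows gives x_1 = -3/2, x_2 = -4/3, x_3 = 8/3, x_4 = -5/3.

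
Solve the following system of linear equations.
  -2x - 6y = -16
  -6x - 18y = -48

infinitely many solutions

Row-reduce:
R1 ← R1 / (-2).
R2 ← R2 + 6·R1.
Rank is 1 with 2 unknowns, leaving y free.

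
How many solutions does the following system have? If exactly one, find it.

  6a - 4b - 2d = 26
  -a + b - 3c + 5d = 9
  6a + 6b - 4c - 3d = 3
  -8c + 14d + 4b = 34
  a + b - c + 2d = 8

Row-reduce the augmented matrix:
R1 ← R1 / (6).
R2 ← R2 + 1·R1.
R3 ← R3 − 6·R1.
R5 ← R5 − 1·R1.
R2 ← R2 / (1/3).
R1 ← R1 + 2/3·R2.
R3 ← R3 − 10·R2.
R4 ← R4 − 4·R2.
R5 ← R5 − 5/3·R2.
R3 ← R3 / (86).
R1 ← R1 + 6·R3.
R2 ← R2 + 9·R3.
R4 ← R4 − 28·R3.
R5 ← R5 − 14·R3.
R4 ← R4 / (168/43).
R1 ← R1 + 36/43·R4.
R2 ← R2 + 65/86·R4.
R3 ← R3 + 141/86·R4.
R5 ← R5 − 84/43·R4.
R5 reduces to 0 = 0, so the extra equation is consistent.
Reading off the reduced rows gives a = 4, b = -2, c = 0, d = 3.

a = 4, b = -2, c = 0, d = 3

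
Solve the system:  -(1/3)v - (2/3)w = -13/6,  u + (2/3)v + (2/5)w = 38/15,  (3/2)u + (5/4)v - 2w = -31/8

Row-reduce the augmented matrix:
Swap R1 and R2.
R3 ← R3 − 3/2·R1.
R2 ← R2 / (-1/3).
R1 ← R1 − 2/3·R2.
R3 ← R3 − 1/4·R2.
R3 ← R3 / (-31/10).
R1 ← R1 + 14/15·R3.
R2 ← R2 − 2·R3.
Reading off the reduced rows gives u = 1, v = 1/2, w = 3.

u = 1, v = 1/2, w = 3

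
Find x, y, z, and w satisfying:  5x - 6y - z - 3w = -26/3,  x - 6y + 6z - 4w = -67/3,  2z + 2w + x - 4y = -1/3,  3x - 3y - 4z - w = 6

x = -7/3, y = -1, z = -3, w = 2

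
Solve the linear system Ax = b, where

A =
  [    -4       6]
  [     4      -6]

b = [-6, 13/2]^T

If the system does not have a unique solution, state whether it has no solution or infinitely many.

Row-reduce:
R1 ← R1 / (-4).
R2 ← R2 − 4·R1.
Row 2 reduces to 0 = 1/2, a contradiction. The system is inconsistent.

no solution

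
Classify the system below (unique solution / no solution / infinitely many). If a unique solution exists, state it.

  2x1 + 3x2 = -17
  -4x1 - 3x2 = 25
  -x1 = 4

x1 = -4, x2 = -3

Row-reduce the augmented matrix:
R1 ← R1 / (2).
R2 ← R2 + 4·R1.
R3 ← R3 + 1·R1.
R2 ← R2 / (3).
R1 ← R1 − 3/2·R2.
R3 ← R3 − 3/2·R2.
R3 reduces to 0 = 0, so the extra equation is consistent.
Reading off the reduced rows gives x1 = -4, x2 = -3.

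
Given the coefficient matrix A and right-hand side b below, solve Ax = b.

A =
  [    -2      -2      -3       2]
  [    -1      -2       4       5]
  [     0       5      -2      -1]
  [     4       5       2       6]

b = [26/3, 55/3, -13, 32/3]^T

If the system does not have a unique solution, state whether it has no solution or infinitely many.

Row-reduce the augmented matrix:
R1 ← R1 / (-2).
R2 ← R2 + 1·R1.
R4 ← R4 − 4·R1.
R2 ← R2 / (-1).
R1 ← R1 − 1·R2.
R3 ← R3 − 5·R2.
R4 ← R4 − 1·R2.
R3 ← R3 / (51/2).
R1 ← R1 − 7·R3.
R2 ← R2 + 11/2·R3.
R4 ← R4 − 3/2·R3.
R4 ← R4 / (219/17).
R1 ← R1 + 113/51·R4.
R2 ← R2 − 5/51·R4.
R3 ← R3 − 38/51·R4.
Reading off the reduced rows gives x_1 = 2/3, x_2 = -2, x_3 = 0, x_4 = 3.

x_1 = 2/3, x_2 = -2, x_3 = 0, x_4 = 3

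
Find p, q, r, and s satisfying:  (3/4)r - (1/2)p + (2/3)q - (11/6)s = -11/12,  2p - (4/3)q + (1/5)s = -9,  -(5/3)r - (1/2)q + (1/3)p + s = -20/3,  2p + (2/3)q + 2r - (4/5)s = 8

p = -1, q = 6, r = 5, s = 5

Row-reduce the augmented matrix:
R1 ← R1 / (-1/2).
R2 ← R2 − 2·R1.
R3 ← R3 − 1/3·R1.
R4 ← R4 − 2·R1.
R2 ← R2 / (4/3).
R1 ← R1 + 4/3·R2.
R3 ← R3 + 1/18·R2.
R4 ← R4 − 10/3·R2.
R3 ← R3 / (-25/24).
R1 ← R1 − 3/2·R3.
R2 ← R2 − 9/4·R3.
R4 ← R4 + 5/2·R3.
R4 ← R4 / (821/75).
R1 ← R1 + 3161/750·R4.
R2 ← R2 + 809/125·R4.
R3 ← R3 − 187/375·R4.
Reading off the reduced rows gives p = -1, q = 6, r = 5, s = 5.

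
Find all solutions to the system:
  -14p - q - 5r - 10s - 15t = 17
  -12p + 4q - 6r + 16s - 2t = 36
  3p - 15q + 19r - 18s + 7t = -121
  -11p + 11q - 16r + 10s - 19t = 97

infinitely many solutions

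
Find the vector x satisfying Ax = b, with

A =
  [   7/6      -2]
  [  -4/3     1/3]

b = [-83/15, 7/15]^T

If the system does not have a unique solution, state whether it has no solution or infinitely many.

x_1 = 2/5, x_2 = 3

Row-reduce the augmented matrix:
R1 ← R1 / (7/6).
R2 ← R2 + 4/3·R1.
R2 ← R2 / (-41/21).
R1 ← R1 + 12/7·R2.
Reading off the reduced rows gives x_1 = 2/5, x_2 = 3.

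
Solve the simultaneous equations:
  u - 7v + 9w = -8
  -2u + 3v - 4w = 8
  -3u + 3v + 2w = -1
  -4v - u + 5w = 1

Row-reduce:
R2 ← R2 + 2·R1.
R3 ← R3 + 3·R1.
R4 ← R4 + 1·R1.
R2 ← R2 / (-11).
R1 ← R1 + 7·R2.
R3 ← R3 + 18·R2.
R4 ← R4 + 11·R2.
R3 ← R3 / (67/11).
R1 ← R1 − 1/11·R3.
R2 ← R2 + 14/11·R3.
Row 4 reduces to 0 = 1, a contradiction. The system is inconsistent.

no solution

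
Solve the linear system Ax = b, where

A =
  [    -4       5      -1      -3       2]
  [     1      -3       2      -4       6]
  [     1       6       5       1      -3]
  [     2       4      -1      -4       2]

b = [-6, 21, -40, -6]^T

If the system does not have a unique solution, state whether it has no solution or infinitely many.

infinitely many solutions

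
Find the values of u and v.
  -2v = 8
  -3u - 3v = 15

u = -1, v = -4

Row-reduce the augmented matrix:
Swap R1 and R2.
R1 ← R1 / (-3).
R2 ← R2 / (-2).
R1 ← R1 − 1·R2.
Reading off the reduced rows gives u = -1, v = -4.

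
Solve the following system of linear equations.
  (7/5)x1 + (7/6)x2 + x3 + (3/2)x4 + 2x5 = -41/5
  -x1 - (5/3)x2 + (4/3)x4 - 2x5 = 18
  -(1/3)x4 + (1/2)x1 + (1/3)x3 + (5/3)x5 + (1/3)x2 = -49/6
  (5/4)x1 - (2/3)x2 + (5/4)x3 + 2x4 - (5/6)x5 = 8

Row-reduce:
R1 ← R1 / (7/5).
R2 ← R2 + 1·R1.
R3 ← R3 − 1/2·R1.
R4 ← R4 − 5/4·R1.
R2 ← R2 / (-5/6).
R1 ← R1 − 5/6·R2.
R3 ← R3 + 1/12·R2.
R4 ← R4 + 41/24·R2.
R3 ← R3 / (-2/21).
R1 ← R1 − 10/7·R3.
R2 ← R2 + 6/7·R3.
R4 ← R4 + 31/28·R3.
R4 ← R4 / (2071/240).
R1 ← R1 + 79/6·R4.
R2 ← R2 − 71/10·R4.
R3 ← R3 − 233/20·R4.
Rank is 4 with 5 unknowns, leaving x5 free.

infinitely many solutions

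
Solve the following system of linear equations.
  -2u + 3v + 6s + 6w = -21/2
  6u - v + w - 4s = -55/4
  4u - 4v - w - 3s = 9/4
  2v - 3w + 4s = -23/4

Row-reduce the augmented matrix:
R1 ← R1 / (-2).
R2 ← R2 − 6·R1.
R3 ← R3 − 4·R1.
R2 ← R2 / (8).
R1 ← R1 + 3/2·R2.
R3 ← R3 − 2·R2.
R4 ← R4 − 2·R2.
R3 ← R3 / (25/4).
R1 ← R1 − 9/16·R3.
R2 ← R2 − 19/8·R3.
R4 ← R4 + 31/4·R3.
R4 ← R4 / (183/25).
R1 ← R1 + 87/100·R4.
R2 ← R2 + 17/50·R4.
R3 ← R3 − 22/25·R4.
Reading off the reduced rows gives u = -3, v = -3, w = -3/4, s = -1/2.

u = -3, v = -3, w = -3/4, s = -1/2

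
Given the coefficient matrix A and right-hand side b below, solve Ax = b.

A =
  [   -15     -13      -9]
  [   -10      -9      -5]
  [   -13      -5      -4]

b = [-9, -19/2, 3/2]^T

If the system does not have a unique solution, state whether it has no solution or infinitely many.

Row-reduce the augmented matrix:
R1 ← R1 / (-15).
R2 ← R2 + 10·R1.
R3 ← R3 + 13·R1.
R2 ← R2 / (-1/3).
R1 ← R1 − 13/15·R2.
R3 ← R3 − 94/15·R2.
R3 ← R3 / (113/5).
R1 ← R1 − 16/5·R3.
R2 ← R2 + 3·R3.
Reading off the reduced rows gives x_1 = -1/2, x_2 = 3, x_3 = -5/2.

x_1 = -1/2, x_2 = 3, x_3 = -5/2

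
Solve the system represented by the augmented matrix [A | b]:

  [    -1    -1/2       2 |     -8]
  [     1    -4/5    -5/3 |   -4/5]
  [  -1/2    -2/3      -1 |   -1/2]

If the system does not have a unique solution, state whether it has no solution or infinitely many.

Row-reduce the augmented matrix:
R1 ← R1 / (-1).
R2 ← R2 − 1·R1.
R3 ← R3 + 1/2·R1.
R2 ← R2 / (-13/10).
R1 ← R1 − 1/2·R2.
R3 ← R3 + 5/12·R2.
R3 ← R3 / (-493/234).
R1 ← R1 + 73/39·R3.
R2 ← R2 + 10/39·R3.
Reading off the reduced rows gives x_1 = -1, x_2 = 6, x_3 = -3.

x_1 = -1, x_2 = 6, x_3 = -3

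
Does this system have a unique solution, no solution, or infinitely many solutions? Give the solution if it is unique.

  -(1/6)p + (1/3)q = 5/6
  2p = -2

Row-reduce the augmented matrix:
R1 ← R1 / (-1/6).
R2 ← R2 − 2·R1.
R2 ← R2 / (4).
R1 ← R1 + 2·R2.
Reading off the reduced rows gives p = -1, q = 2.

p = -1, q = 2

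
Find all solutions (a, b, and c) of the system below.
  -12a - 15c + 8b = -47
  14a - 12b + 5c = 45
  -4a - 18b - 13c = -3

a = 2, b = -1, c = 1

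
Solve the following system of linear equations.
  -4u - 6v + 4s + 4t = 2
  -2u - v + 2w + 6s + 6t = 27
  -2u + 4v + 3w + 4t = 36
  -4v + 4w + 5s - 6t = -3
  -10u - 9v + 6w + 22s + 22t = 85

no solution

Row-reduce:
R1 ← R1 / (-4).
R2 ← R2 + 2·R1.
R3 ← R3 + 2·R1.
R5 ← R5 + 10·R1.
R2 ← R2 / (2).
R1 ← R1 − 3/2·R2.
R3 ← R3 − 7·R2.
R4 ← R4 + 4·R2.
R5 ← R5 − 6·R2.
R3 ← R3 / (-4).
R1 ← R1 + 3/2·R3.
R2 ← R2 − 1·R3.
R4 ← R4 − 8·R3.
R4 ← R4 / (-19).
R1 ← R1 − 2·R4.
R2 ← R2 + 2·R4.
R3 ← R3 − 4·R4.
Row 5 reduces to 0 = 2, a contradiction. The system is inconsistent.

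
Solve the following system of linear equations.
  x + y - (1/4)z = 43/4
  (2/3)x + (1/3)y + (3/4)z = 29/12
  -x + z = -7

x = 4, y = 6, z = -3

Row-reduce the augmented matrix:
R2 ← R2 − 2/3·R1.
R3 ← R3 + 1·R1.
R2 ← R2 / (-1/3).
R1 ← R1 − 1·R2.
R3 ← R3 − 1·R2.
R3 ← R3 / (7/2).
R1 ← R1 − 5/2·R3.
R2 ← R2 + 11/4·R3.
Reading off the reduced rows gives x = 4, y = 6, z = -3.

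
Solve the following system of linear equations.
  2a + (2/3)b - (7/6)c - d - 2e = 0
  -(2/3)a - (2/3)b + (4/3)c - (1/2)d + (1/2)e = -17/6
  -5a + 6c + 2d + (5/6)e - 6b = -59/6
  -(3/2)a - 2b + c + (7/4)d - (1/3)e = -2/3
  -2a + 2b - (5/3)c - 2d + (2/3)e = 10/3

infinitely many solutions

Row-reduce:
R1 ← R1 / (2).
R2 ← R2 + 2/3·R1.
R3 ← R3 + 5·R1.
R4 ← R4 + 3/2·R1.
R5 ← R5 + 2·R1.
R2 ← R2 / (-4/9).
R1 ← R1 − 1/3·R2.
R3 ← R3 + 13/3·R2.
R4 ← R4 + 3/2·R2.
R5 ← R5 − 8/3·R2.
R3 ← R3 / (-49/8).
R1 ← R1 − 1/8·R3.
R2 ← R2 + 17/8·R3.
R4 ← R4 + 49/16·R3.
R5 ← R5 − 17/6·R3.
Swap R4 and R5.
R4 ← R4 / (-1315/294).
R1 ← R1 + 95/98·R4.
R2 ← R2 + 151/196·R4.
R3 ← R3 + 61/49·R4.
Rank is 4 with 5 unknowns, leaving e free.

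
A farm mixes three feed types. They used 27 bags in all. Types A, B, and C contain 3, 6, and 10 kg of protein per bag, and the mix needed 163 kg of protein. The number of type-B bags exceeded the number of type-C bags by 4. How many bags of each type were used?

type-A bags: 9, type-B bags: 11, type-C bags: 7

Let a = type-A bags, b = type-B bags, c = type-C bags.
  c + a + b = 27
  3a + 6b + 10c = 163
  b - c = 4
Row-reduce the augmented matrix:
R2 ← R2 − 3·R1.
R2 ← R2 / (3).
R1 ← R1 − 1·R2.
R3 ← R3 − 1·R2.
R3 ← R3 / (-10/3).
R1 ← R1 + 4/3·R3.
R2 ← R2 − 7/3·R3.
Reading off the reduced rows gives a = 9, b = 11, c = 7.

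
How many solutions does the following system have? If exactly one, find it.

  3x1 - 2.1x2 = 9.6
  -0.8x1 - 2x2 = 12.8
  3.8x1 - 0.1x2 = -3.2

Row-reduce the augmented matrix:
R1 ← R1 / (3).
R2 ← R2 + 4/5·R1.
R3 ← R3 − 19/5·R1.
R2 ← R2 / (-64/25).
R1 ← R1 + 7/10·R2.
R3 ← R3 − 64/25·R2.
R3 reduces to 0 = 0, so the extra equation is consistent.
Reading off the reduced rows gives x1 = -1, x2 = -6.

x1 = -1, x2 = -6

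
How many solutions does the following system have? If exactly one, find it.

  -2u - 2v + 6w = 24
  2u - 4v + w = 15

infinitely many solutions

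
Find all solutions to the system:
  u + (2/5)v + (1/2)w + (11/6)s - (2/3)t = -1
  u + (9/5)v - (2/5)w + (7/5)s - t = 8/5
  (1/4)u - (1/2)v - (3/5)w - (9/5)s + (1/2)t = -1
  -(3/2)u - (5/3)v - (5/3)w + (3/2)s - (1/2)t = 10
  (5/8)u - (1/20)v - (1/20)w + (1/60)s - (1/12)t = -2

no solution

Row-reduce:
R2 ← R2 − 1·R1.
R3 ← R3 − 1/4·R1.
R4 ← R4 + 3/2·R1.
R5 ← R5 − 5/8·R1.
R2 ← R2 / (7/5).
R1 ← R1 − 2/5·R2.
R3 ← R3 + 3/5·R2.
R4 ← R4 + 16/15·R2.
R5 ← R5 + 3/10·R2.
R3 ← R3 / (-311/280).
R1 ← R1 − 53/70·R3.
R2 ← R2 + 9/14·R3.
R4 ← R4 + 673/420·R3.
R5 ← R5 + 311/560·R3.
R4 ← R4 / (69469/9330).
R1 ← R1 − 1358/4665·R4.
R2 ← R2 − 1031/933·R4.
R3 ← R3 − 2053/933·R4.
Row 5 reduces to 0 = -1, a contradiction. The system is inconsistent.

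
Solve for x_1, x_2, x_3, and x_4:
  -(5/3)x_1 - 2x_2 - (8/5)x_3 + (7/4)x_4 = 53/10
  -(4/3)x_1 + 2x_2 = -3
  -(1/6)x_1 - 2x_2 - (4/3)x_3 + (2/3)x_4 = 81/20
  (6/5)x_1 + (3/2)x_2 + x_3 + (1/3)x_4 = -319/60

x_1 = -3/2, x_2 = -5/2, x_3 = 1/2, x_4 = -4/5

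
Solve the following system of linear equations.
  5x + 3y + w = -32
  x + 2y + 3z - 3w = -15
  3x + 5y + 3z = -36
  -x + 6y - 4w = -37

Row-reduce the augmented matrix:
R1 ← R1 / (5).
R2 ← R2 − 1·R1.
R3 ← R3 − 3·R1.
R4 ← R4 + 1·R1.
R2 ← R2 / (7/5).
R1 ← R1 − 3/5·R2.
R3 ← R3 − 16/5·R2.
R4 ← R4 − 33/5·R2.
R3 ← R3 / (-27/7).
R1 ← R1 + 9/7·R3.
R2 ← R2 − 15/7·R3.
R4 ← R4 + 99/7·R3.
R4 ← R4 / (-40/3).
R1 ← R1 + 2/3·R4.
R2 ← R2 − 13/9·R4.
R3 ← R3 + 47/27·R4.
Reading off the reduced rows gives x = -3, y = -6, z = 1, w = 1.

x = -3, y = -6, z = 1, w = 1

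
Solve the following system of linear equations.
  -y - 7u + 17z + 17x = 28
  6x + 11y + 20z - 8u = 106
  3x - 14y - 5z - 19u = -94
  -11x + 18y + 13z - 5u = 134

Row-reduce the augmented matrix:
R1 ← R1 / (17).
R2 ← R2 − 6·R1.
R3 ← R3 − 3·R1.
R4 ← R4 + 11·R1.
R2 ← R2 / (193/17).
R1 ← R1 + 1/17·R2.
R3 ← R3 + 235/17·R2.
R4 ← R4 − 295/17·R2.
R3 ← R3 / (1746/193).
R1 ← R1 − 207/193·R3.
R2 ← R2 − 238/193·R3.
R4 ← R4 − 502/193·R3.
R4 ← R4 / (1736/291).
R1 ← R1 − 239/97·R4.
R2 ← R2 − 830/291·R4.
R3 ← R3 + 788/291·R4.
Reading off the reduced rows gives x = 0, y = 6, z = 2, u = 0.

x = 0, y = 6, z = 2, u = 0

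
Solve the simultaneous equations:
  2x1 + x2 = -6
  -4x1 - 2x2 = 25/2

Row-reduce:
R1 ← R1 / (2).
R2 ← R2 + 4·R1.
Row 2 reduces to 0 = 1/2, a contradiction. The system is inconsistent.

no solution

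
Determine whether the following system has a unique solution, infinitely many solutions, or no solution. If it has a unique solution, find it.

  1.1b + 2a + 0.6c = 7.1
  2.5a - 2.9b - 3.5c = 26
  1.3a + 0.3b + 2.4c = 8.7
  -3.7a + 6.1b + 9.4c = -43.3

Row-reduce the augmented matrix:
R1 ← R1 / (2).
R2 ← R2 − 5/2·R1.
R3 ← R3 − 13/10·R1.
R4 ← R4 + 37/10·R1.
R2 ← R2 / (-171/40).
R1 ← R1 − 11/20·R2.
R3 ← R3 + 83/200·R2.
R4 ← R4 − 1627/200·R2.
R3 ← R3 / (20713/8550).
R1 ← R1 + 211/855·R3.
R2 ← R2 − 170/171·R3.
R4 ← R4 − 20713/8550·R3.
R4 reduces to 0 = 0, so the extra equation is consistent.
Reading off the reduced rows gives a = 6, b = -5, c = 1.

a = 6, b = -5, c = 1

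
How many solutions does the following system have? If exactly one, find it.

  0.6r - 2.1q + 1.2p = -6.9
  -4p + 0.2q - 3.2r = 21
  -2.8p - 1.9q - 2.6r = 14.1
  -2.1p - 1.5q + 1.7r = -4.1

p = -2, q = 1, r = -4

Row-reduce the augmented matrix:
R1 ← R1 / (6/5).
R2 ← R2 + 4·R1.
R3 ← R3 + 14/5·R1.
R4 ← R4 + 21/10·R1.
R2 ← R2 / (-34/5).
R1 ← R1 + 7/4·R2.
R3 ← R3 + 34/5·R2.
R4 ← R4 + 207/40·R2.
Swap R3 and R4.
R3 ← R3 / (2491/680).
R1 ← R1 − 55/68·R3.
R2 ← R2 − 3/17·R3.
R4 reduces to 0 = 0, so the extra equation is consistent.
Reading off the reduced rows gives p = -2, q = 1, r = -4.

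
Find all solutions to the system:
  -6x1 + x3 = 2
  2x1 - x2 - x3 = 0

Row-reduce:
R1 ← R1 / (-6).
R2 ← R2 − 2·R1.
R2 ← R2 / (-1).
Rank is 2 with 3 unknowns, leaving x3 free.

infinitely many solutions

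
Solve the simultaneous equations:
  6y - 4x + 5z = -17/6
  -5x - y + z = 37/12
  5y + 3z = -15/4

x = -1, y = 1/4, z = -5/3

Row-reduce the augmented matrix:
R1 ← R1 / (-4).
R2 ← R2 + 5·R1.
R2 ← R2 / (-17/2).
R1 ← R1 + 3/2·R2.
R3 ← R3 − 5·R2.
R3 ← R3 / (-3/34).
R1 ← R1 + 11/34·R3.
R2 ← R2 − 21/34·R3.
Reading off the reduced rows gives x = -1, y = 1/4, z = -5/3.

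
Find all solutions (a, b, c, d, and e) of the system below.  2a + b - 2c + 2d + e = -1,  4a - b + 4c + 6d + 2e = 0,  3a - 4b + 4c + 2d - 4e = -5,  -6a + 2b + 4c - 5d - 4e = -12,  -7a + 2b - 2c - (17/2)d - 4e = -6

infinitely many solutions

Row-reduce:
R1 ← R1 / (2).
R2 ← R2 − 4·R1.
R3 ← R3 − 3·R1.
R4 ← R4 + 6·R1.
R5 ← R5 + 7·R1.
R2 ← R2 / (-3).
R1 ← R1 − 1/2·R2.
R3 ← R3 + 11/2·R2.
R4 ← R4 − 5·R2.
R5 ← R5 − 11/2·R2.
R3 ← R3 / (-23/3).
R1 ← R1 − 1/3·R3.
R2 ← R2 + 8/3·R3.
R4 ← R4 − 34/3·R3.
R5 ← R5 − 17/3·R3.
R4 ← R4 / (-59/23).
R1 ← R1 − 26/23·R4.
R2 ← R2 − 22/23·R4.
R3 ← R3 − 14/23·R4.
R5 ← R5 + 59/46·R4.
Rank is 4 with 5 unknowns, leaving e free.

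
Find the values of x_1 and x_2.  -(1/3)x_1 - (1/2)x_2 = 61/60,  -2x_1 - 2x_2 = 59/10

x_1 = -11/4, x_2 = -1/5

Row-reduce the augmented matrix:
R1 ← R1 / (-1/3).
R2 ← R2 + 2·R1.
R1 ← R1 − 3/2·R2.
Reading off the reduced rows gives x_1 = -11/4, x_2 = -1/5.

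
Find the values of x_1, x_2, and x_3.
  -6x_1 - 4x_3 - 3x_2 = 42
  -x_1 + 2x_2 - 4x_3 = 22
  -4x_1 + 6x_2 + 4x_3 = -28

Row-reduce the augmented matrix:
R1 ← R1 / (-6).
R2 ← R2 + 1·R1.
R3 ← R3 + 4·R1.
R2 ← R2 / (5/2).
R1 ← R1 − 1/2·R2.
R3 ← R3 − 8·R2.
R3 ← R3 / (52/3).
R1 ← R1 − 4/3·R3.
R2 ← R2 + 4/3·R3.
Reading off the reduced rows gives x_1 = -2, x_2 = -2, x_3 = -6.

x_1 = -2, x_2 = -2, x_3 = -6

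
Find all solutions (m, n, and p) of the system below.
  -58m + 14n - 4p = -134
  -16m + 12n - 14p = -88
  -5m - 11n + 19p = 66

no solution

Row-reduce:
R1 ← R1 / (-58).
R2 ← R2 + 16·R1.
R3 ← R3 + 5·R1.
R2 ← R2 / (236/29).
R1 ← R1 + 7/29·R2.
R3 ← R3 + 354/29·R2.
Row 3 reduces to 0 = 1, a contradiction. The system is inconsistent.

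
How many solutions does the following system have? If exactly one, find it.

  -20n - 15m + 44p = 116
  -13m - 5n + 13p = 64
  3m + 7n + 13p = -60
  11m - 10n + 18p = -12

m = -4, n = -5, p = -1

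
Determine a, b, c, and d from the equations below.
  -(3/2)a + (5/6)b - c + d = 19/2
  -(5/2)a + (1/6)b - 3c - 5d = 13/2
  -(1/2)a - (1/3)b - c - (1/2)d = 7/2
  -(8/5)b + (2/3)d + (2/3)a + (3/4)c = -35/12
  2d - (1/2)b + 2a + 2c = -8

a = -3, b = 0, c = -3, d = 2

Row-reduce the augmented matrix:
R1 ← R1 / (-3/2).
R2 ← R2 + 5/2·R1.
R3 ← R3 + 1/2·R1.
R4 ← R4 − 2/3·R1.
R5 ← R5 − 2·R1.
R2 ← R2 / (-11/9).
R1 ← R1 + 5/9·R2.
R3 ← R3 + 11/18·R2.
R4 ← R4 + 166/135·R2.
R5 ← R5 − 11/18·R2.
Swap R3 and R4.
R3 ← R3 / (1087/660).
R1 ← R1 − 14/11·R3.
R2 ← R2 − 12/11·R3.
R4 ← R4 / (5/2).
R1 ← R1 + 3998/1087·R4.
R2 ← R2 − 300/1087·R4.
R3 ← R3 − 5160/1087·R4.
R5 reduces to 0 = 0, so the extra equation is consistent.
Reading off the reduced rows gives a = -3, b = 0, c = -3, d = 2.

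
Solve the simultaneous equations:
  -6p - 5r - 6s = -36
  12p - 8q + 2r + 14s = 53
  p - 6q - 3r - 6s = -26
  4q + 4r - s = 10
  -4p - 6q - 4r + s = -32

no solution

Row-reduce:
R1 ← R1 / (-6).
R2 ← R2 − 12·R1.
R3 ← R3 − 1·R1.
R5 ← R5 + 4·R1.
R2 ← R2 / (-8).
R3 ← R3 + 6·R2.
R4 ← R4 − 4·R2.
R5 ← R5 + 6·R2.
R3 ← R3 / (13/6).
R1 ← R1 − 5/6·R3.
R2 ← R2 − 1·R3.
R5 ← R5 − 16/3·R3.
Swap R4 and R5.
R4 ← R4 / (635/26).
R1 ← R1 − 111/26·R4.
R2 ← R2 − 191/52·R4.
R3 ← R3 + 51/13·R4.
Row 5 reduces to 0 = 1/2, a contradiction. The system is inconsistent.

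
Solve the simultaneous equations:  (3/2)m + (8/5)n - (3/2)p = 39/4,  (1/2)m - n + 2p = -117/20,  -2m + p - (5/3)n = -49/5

m = 3/2, n = 3, p = -9/5

Row-reduce the augmented matrix:
R1 ← R1 / (3/2).
R2 ← R2 − 1/2·R1.
R3 ← R3 + 2·R1.
R2 ← R2 / (-23/15).
R1 ← R1 − 16/15·R2.
R3 ← R3 − 7/15·R2.
R3 ← R3 / (-11/46).
R1 ← R1 − 17/23·R3.
R2 ← R2 + 75/46·R3.
Reading off the reduced rows gives m = 3/2, n = 3, p = -9/5.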